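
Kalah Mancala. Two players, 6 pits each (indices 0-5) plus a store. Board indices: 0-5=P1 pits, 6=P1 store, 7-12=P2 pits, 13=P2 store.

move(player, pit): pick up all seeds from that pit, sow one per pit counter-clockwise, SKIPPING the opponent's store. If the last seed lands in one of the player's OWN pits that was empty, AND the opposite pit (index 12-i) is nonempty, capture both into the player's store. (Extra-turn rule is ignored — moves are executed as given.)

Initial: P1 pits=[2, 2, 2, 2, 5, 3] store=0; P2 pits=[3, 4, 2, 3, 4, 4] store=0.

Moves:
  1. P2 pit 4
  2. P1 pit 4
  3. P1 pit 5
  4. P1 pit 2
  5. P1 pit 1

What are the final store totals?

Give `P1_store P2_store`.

Answer: 9 1

Derivation:
Move 1: P2 pit4 -> P1=[3,3,2,2,5,3](0) P2=[3,4,2,3,0,5](1)
Move 2: P1 pit4 -> P1=[3,3,2,2,0,4](1) P2=[4,5,3,3,0,5](1)
Move 3: P1 pit5 -> P1=[3,3,2,2,0,0](2) P2=[5,6,4,3,0,5](1)
Move 4: P1 pit2 -> P1=[3,3,0,3,0,0](9) P2=[5,0,4,3,0,5](1)
Move 5: P1 pit1 -> P1=[3,0,1,4,1,0](9) P2=[5,0,4,3,0,5](1)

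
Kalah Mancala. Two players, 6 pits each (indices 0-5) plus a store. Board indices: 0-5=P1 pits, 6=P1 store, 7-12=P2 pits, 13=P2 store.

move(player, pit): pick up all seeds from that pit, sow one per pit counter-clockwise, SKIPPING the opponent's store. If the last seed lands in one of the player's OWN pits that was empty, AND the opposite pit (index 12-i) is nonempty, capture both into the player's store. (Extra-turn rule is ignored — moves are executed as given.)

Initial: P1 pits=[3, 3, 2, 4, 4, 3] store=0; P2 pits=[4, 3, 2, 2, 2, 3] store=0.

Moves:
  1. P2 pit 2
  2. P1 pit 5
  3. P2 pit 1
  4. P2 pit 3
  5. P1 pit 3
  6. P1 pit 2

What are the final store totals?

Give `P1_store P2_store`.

Answer: 2 1

Derivation:
Move 1: P2 pit2 -> P1=[3,3,2,4,4,3](0) P2=[4,3,0,3,3,3](0)
Move 2: P1 pit5 -> P1=[3,3,2,4,4,0](1) P2=[5,4,0,3,3,3](0)
Move 3: P2 pit1 -> P1=[3,3,2,4,4,0](1) P2=[5,0,1,4,4,4](0)
Move 4: P2 pit3 -> P1=[4,3,2,4,4,0](1) P2=[5,0,1,0,5,5](1)
Move 5: P1 pit3 -> P1=[4,3,2,0,5,1](2) P2=[6,0,1,0,5,5](1)
Move 6: P1 pit2 -> P1=[4,3,0,1,6,1](2) P2=[6,0,1,0,5,5](1)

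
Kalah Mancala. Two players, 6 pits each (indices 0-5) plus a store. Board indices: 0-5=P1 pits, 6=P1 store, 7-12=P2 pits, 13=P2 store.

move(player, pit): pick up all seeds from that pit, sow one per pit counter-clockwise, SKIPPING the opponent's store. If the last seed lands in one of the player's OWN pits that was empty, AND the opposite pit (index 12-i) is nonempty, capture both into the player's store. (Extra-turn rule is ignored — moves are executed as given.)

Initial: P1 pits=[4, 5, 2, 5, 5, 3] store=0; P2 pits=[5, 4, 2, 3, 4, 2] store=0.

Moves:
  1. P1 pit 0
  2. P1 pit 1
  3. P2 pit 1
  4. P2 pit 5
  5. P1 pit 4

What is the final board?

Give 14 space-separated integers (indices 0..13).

Move 1: P1 pit0 -> P1=[0,6,3,6,6,3](0) P2=[5,4,2,3,4,2](0)
Move 2: P1 pit1 -> P1=[0,0,4,7,7,4](1) P2=[6,4,2,3,4,2](0)
Move 3: P2 pit1 -> P1=[0,0,4,7,7,4](1) P2=[6,0,3,4,5,3](0)
Move 4: P2 pit5 -> P1=[1,1,4,7,7,4](1) P2=[6,0,3,4,5,0](1)
Move 5: P1 pit4 -> P1=[1,1,4,7,0,5](2) P2=[7,1,4,5,6,0](1)

Answer: 1 1 4 7 0 5 2 7 1 4 5 6 0 1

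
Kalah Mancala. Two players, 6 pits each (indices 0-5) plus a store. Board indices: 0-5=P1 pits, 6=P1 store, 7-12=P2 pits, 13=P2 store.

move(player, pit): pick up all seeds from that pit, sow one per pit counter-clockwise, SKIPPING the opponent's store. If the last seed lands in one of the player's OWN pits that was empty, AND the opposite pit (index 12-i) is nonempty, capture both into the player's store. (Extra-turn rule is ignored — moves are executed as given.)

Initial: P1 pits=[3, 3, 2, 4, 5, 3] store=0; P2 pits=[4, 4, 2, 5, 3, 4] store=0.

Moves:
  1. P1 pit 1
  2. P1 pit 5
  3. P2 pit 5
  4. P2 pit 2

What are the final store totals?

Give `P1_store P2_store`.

Move 1: P1 pit1 -> P1=[3,0,3,5,6,3](0) P2=[4,4,2,5,3,4](0)
Move 2: P1 pit5 -> P1=[3,0,3,5,6,0](1) P2=[5,5,2,5,3,4](0)
Move 3: P2 pit5 -> P1=[4,1,4,5,6,0](1) P2=[5,5,2,5,3,0](1)
Move 4: P2 pit2 -> P1=[4,1,4,5,6,0](1) P2=[5,5,0,6,4,0](1)

Answer: 1 1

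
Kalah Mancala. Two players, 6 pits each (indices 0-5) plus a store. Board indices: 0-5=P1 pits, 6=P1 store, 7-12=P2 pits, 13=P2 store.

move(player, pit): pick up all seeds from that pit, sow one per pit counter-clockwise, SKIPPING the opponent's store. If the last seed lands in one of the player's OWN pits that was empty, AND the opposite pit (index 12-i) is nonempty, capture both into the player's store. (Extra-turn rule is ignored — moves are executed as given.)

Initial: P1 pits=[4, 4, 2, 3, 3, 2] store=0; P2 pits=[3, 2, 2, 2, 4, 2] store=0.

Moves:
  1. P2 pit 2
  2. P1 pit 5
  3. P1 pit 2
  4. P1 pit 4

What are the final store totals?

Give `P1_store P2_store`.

Answer: 2 0

Derivation:
Move 1: P2 pit2 -> P1=[4,4,2,3,3,2](0) P2=[3,2,0,3,5,2](0)
Move 2: P1 pit5 -> P1=[4,4,2,3,3,0](1) P2=[4,2,0,3,5,2](0)
Move 3: P1 pit2 -> P1=[4,4,0,4,4,0](1) P2=[4,2,0,3,5,2](0)
Move 4: P1 pit4 -> P1=[4,4,0,4,0,1](2) P2=[5,3,0,3,5,2](0)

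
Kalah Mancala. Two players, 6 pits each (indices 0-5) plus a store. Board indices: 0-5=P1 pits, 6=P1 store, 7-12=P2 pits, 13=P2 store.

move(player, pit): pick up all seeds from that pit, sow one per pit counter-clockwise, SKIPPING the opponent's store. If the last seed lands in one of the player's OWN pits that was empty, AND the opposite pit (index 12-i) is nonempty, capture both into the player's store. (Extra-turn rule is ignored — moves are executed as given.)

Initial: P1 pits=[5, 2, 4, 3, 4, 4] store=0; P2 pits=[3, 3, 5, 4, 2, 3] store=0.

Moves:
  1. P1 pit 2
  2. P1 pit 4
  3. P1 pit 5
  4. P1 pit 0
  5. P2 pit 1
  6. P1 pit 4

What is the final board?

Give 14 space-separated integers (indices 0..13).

Answer: 0 3 1 5 0 1 9 0 0 8 6 4 4 1

Derivation:
Move 1: P1 pit2 -> P1=[5,2,0,4,5,5](1) P2=[3,3,5,4,2,3](0)
Move 2: P1 pit4 -> P1=[5,2,0,4,0,6](2) P2=[4,4,6,4,2,3](0)
Move 3: P1 pit5 -> P1=[5,2,0,4,0,0](3) P2=[5,5,7,5,3,3](0)
Move 4: P1 pit0 -> P1=[0,3,1,5,1,0](9) P2=[0,5,7,5,3,3](0)
Move 5: P2 pit1 -> P1=[0,3,1,5,1,0](9) P2=[0,0,8,6,4,4](1)
Move 6: P1 pit4 -> P1=[0,3,1,5,0,1](9) P2=[0,0,8,6,4,4](1)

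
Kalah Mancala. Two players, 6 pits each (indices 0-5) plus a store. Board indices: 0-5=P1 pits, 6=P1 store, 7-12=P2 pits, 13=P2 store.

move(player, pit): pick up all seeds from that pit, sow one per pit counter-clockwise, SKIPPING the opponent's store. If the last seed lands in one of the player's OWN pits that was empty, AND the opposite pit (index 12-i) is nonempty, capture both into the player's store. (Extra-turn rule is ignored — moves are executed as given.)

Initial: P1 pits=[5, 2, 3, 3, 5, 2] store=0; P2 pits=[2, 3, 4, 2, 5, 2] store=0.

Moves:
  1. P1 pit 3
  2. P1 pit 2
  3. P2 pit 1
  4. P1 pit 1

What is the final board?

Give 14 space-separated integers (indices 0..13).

Answer: 5 0 1 2 7 4 1 2 0 5 3 6 2 0

Derivation:
Move 1: P1 pit3 -> P1=[5,2,3,0,6,3](1) P2=[2,3,4,2,5,2](0)
Move 2: P1 pit2 -> P1=[5,2,0,1,7,4](1) P2=[2,3,4,2,5,2](0)
Move 3: P2 pit1 -> P1=[5,2,0,1,7,4](1) P2=[2,0,5,3,6,2](0)
Move 4: P1 pit1 -> P1=[5,0,1,2,7,4](1) P2=[2,0,5,3,6,2](0)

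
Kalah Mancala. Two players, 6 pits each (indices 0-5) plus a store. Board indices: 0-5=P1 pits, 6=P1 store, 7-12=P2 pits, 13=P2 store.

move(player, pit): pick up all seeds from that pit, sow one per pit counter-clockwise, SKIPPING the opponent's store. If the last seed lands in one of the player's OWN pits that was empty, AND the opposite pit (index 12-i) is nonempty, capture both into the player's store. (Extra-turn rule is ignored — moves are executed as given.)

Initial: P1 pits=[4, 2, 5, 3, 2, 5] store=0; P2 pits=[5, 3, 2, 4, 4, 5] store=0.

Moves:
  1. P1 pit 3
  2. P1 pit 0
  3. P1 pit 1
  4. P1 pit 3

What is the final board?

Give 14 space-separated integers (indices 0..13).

Move 1: P1 pit3 -> P1=[4,2,5,0,3,6](1) P2=[5,3,2,4,4,5](0)
Move 2: P1 pit0 -> P1=[0,3,6,1,4,6](1) P2=[5,3,2,4,4,5](0)
Move 3: P1 pit1 -> P1=[0,0,7,2,5,6](1) P2=[5,3,2,4,4,5](0)
Move 4: P1 pit3 -> P1=[0,0,7,0,6,7](1) P2=[5,3,2,4,4,5](0)

Answer: 0 0 7 0 6 7 1 5 3 2 4 4 5 0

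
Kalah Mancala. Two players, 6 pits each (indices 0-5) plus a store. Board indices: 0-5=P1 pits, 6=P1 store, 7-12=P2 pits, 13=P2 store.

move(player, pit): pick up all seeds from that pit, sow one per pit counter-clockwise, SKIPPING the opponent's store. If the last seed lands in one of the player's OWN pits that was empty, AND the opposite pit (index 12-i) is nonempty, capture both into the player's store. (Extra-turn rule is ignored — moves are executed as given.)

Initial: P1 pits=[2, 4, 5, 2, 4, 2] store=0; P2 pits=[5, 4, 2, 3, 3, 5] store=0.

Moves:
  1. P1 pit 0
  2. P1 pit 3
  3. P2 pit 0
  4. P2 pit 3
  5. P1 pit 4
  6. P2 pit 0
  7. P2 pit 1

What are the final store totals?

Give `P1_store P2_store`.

Answer: 1 2

Derivation:
Move 1: P1 pit0 -> P1=[0,5,6,2,4,2](0) P2=[5,4,2,3,3,5](0)
Move 2: P1 pit3 -> P1=[0,5,6,0,5,3](0) P2=[5,4,2,3,3,5](0)
Move 3: P2 pit0 -> P1=[0,5,6,0,5,3](0) P2=[0,5,3,4,4,6](0)
Move 4: P2 pit3 -> P1=[1,5,6,0,5,3](0) P2=[0,5,3,0,5,7](1)
Move 5: P1 pit4 -> P1=[1,5,6,0,0,4](1) P2=[1,6,4,0,5,7](1)
Move 6: P2 pit0 -> P1=[1,5,6,0,0,4](1) P2=[0,7,4,0,5,7](1)
Move 7: P2 pit1 -> P1=[2,6,6,0,0,4](1) P2=[0,0,5,1,6,8](2)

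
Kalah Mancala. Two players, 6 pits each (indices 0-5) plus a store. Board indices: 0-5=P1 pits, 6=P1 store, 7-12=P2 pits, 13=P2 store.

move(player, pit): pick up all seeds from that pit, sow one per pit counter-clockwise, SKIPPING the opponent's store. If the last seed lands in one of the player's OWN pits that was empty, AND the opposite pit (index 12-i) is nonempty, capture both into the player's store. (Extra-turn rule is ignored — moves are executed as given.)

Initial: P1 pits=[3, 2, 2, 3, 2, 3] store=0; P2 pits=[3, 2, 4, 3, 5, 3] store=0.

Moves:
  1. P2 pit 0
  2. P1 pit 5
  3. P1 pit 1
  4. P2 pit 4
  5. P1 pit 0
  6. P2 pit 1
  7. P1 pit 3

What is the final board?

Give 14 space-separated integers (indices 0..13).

Move 1: P2 pit0 -> P1=[3,2,2,3,2,3](0) P2=[0,3,5,4,5,3](0)
Move 2: P1 pit5 -> P1=[3,2,2,3,2,0](1) P2=[1,4,5,4,5,3](0)
Move 3: P1 pit1 -> P1=[3,0,3,4,2,0](1) P2=[1,4,5,4,5,3](0)
Move 4: P2 pit4 -> P1=[4,1,4,4,2,0](1) P2=[1,4,5,4,0,4](1)
Move 5: P1 pit0 -> P1=[0,2,5,5,3,0](1) P2=[1,4,5,4,0,4](1)
Move 6: P2 pit1 -> P1=[0,2,5,5,3,0](1) P2=[1,0,6,5,1,5](1)
Move 7: P1 pit3 -> P1=[0,2,5,0,4,1](2) P2=[2,1,6,5,1,5](1)

Answer: 0 2 5 0 4 1 2 2 1 6 5 1 5 1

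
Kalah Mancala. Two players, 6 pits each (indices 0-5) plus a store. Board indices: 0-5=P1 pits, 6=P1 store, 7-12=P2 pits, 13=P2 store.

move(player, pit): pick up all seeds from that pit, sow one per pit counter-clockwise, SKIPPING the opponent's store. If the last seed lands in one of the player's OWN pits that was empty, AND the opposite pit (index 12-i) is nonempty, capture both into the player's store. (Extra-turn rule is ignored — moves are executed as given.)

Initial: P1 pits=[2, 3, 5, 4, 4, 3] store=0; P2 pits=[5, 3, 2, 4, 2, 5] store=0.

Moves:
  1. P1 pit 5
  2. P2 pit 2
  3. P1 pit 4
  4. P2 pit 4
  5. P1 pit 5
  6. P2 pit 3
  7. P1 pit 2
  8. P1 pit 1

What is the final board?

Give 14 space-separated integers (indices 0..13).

Answer: 4 0 1 6 2 2 4 8 5 0 0 1 7 2

Derivation:
Move 1: P1 pit5 -> P1=[2,3,5,4,4,0](1) P2=[6,4,2,4,2,5](0)
Move 2: P2 pit2 -> P1=[2,3,5,4,4,0](1) P2=[6,4,0,5,3,5](0)
Move 3: P1 pit4 -> P1=[2,3,5,4,0,1](2) P2=[7,5,0,5,3,5](0)
Move 4: P2 pit4 -> P1=[3,3,5,4,0,1](2) P2=[7,5,0,5,0,6](1)
Move 5: P1 pit5 -> P1=[3,3,5,4,0,0](3) P2=[7,5,0,5,0,6](1)
Move 6: P2 pit3 -> P1=[4,4,5,4,0,0](3) P2=[7,5,0,0,1,7](2)
Move 7: P1 pit2 -> P1=[4,4,0,5,1,1](4) P2=[8,5,0,0,1,7](2)
Move 8: P1 pit1 -> P1=[4,0,1,6,2,2](4) P2=[8,5,0,0,1,7](2)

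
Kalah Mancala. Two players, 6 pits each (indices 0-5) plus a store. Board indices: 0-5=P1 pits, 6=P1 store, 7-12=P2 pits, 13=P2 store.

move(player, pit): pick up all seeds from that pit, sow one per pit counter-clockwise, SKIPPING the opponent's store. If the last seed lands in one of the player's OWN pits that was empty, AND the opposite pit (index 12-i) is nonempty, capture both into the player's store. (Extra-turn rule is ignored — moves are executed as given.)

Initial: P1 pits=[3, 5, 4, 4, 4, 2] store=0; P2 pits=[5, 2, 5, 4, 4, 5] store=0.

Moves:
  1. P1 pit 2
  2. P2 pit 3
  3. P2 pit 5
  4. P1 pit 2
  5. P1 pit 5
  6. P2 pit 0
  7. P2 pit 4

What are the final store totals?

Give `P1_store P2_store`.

Answer: 2 4

Derivation:
Move 1: P1 pit2 -> P1=[3,5,0,5,5,3](1) P2=[5,2,5,4,4,5](0)
Move 2: P2 pit3 -> P1=[4,5,0,5,5,3](1) P2=[5,2,5,0,5,6](1)
Move 3: P2 pit5 -> P1=[5,6,1,6,6,3](1) P2=[5,2,5,0,5,0](2)
Move 4: P1 pit2 -> P1=[5,6,0,7,6,3](1) P2=[5,2,5,0,5,0](2)
Move 5: P1 pit5 -> P1=[5,6,0,7,6,0](2) P2=[6,3,5,0,5,0](2)
Move 6: P2 pit0 -> P1=[5,6,0,7,6,0](2) P2=[0,4,6,1,6,1](3)
Move 7: P2 pit4 -> P1=[6,7,1,8,6,0](2) P2=[0,4,6,1,0,2](4)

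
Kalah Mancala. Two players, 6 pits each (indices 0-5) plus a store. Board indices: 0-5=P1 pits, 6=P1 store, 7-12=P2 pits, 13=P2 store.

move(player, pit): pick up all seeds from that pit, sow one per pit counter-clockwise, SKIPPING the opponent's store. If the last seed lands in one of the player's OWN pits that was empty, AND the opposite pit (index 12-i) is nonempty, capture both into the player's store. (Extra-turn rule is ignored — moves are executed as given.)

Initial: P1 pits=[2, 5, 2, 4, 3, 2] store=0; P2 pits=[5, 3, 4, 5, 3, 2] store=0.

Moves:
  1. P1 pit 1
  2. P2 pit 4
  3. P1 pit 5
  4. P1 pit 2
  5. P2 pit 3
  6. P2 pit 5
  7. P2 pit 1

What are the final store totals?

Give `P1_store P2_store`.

Answer: 9 9

Derivation:
Move 1: P1 pit1 -> P1=[2,0,3,5,4,3](1) P2=[5,3,4,5,3,2](0)
Move 2: P2 pit4 -> P1=[3,0,3,5,4,3](1) P2=[5,3,4,5,0,3](1)
Move 3: P1 pit5 -> P1=[3,0,3,5,4,0](2) P2=[6,4,4,5,0,3](1)
Move 4: P1 pit2 -> P1=[3,0,0,6,5,0](9) P2=[0,4,4,5,0,3](1)
Move 5: P2 pit3 -> P1=[4,1,0,6,5,0](9) P2=[0,4,4,0,1,4](2)
Move 6: P2 pit5 -> P1=[5,2,1,6,5,0](9) P2=[0,4,4,0,1,0](3)
Move 7: P2 pit1 -> P1=[0,2,1,6,5,0](9) P2=[0,0,5,1,2,0](9)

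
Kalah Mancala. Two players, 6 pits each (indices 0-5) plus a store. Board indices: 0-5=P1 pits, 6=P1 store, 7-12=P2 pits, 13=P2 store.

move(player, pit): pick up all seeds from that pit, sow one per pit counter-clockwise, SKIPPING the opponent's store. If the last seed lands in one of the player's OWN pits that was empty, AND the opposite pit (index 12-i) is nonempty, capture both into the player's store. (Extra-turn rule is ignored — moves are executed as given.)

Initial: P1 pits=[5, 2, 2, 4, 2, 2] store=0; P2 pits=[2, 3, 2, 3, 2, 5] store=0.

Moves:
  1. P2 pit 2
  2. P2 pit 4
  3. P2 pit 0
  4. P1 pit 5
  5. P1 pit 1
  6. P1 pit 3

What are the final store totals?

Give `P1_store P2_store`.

Answer: 1 6

Derivation:
Move 1: P2 pit2 -> P1=[5,2,2,4,2,2](0) P2=[2,3,0,4,3,5](0)
Move 2: P2 pit4 -> P1=[6,2,2,4,2,2](0) P2=[2,3,0,4,0,6](1)
Move 3: P2 pit0 -> P1=[6,2,2,0,2,2](0) P2=[0,4,0,4,0,6](6)
Move 4: P1 pit5 -> P1=[6,2,2,0,2,0](1) P2=[1,4,0,4,0,6](6)
Move 5: P1 pit1 -> P1=[6,0,3,1,2,0](1) P2=[1,4,0,4,0,6](6)
Move 6: P1 pit3 -> P1=[6,0,3,0,3,0](1) P2=[1,4,0,4,0,6](6)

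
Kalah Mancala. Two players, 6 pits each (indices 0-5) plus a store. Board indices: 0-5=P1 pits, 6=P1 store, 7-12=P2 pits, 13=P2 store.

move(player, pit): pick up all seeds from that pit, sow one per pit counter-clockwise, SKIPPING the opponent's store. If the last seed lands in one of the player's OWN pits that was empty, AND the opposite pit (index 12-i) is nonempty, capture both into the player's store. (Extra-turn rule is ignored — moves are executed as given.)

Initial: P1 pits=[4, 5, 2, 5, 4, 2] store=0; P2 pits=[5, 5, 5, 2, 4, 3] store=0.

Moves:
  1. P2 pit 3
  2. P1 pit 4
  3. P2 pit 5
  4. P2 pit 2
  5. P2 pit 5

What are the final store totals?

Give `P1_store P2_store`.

Answer: 1 3

Derivation:
Move 1: P2 pit3 -> P1=[4,5,2,5,4,2](0) P2=[5,5,5,0,5,4](0)
Move 2: P1 pit4 -> P1=[4,5,2,5,0,3](1) P2=[6,6,5,0,5,4](0)
Move 3: P2 pit5 -> P1=[5,6,3,5,0,3](1) P2=[6,6,5,0,5,0](1)
Move 4: P2 pit2 -> P1=[6,6,3,5,0,3](1) P2=[6,6,0,1,6,1](2)
Move 5: P2 pit5 -> P1=[6,6,3,5,0,3](1) P2=[6,6,0,1,6,0](3)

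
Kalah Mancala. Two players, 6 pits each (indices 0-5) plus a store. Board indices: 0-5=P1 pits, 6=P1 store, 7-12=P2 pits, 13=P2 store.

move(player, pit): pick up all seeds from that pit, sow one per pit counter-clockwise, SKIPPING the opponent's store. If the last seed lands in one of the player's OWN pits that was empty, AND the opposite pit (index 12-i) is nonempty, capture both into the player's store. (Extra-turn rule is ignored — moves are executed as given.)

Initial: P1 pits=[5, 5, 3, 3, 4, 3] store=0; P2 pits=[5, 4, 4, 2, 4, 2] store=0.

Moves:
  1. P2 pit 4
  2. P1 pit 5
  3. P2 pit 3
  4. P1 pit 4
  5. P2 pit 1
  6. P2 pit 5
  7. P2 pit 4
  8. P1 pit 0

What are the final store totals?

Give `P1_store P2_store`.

Move 1: P2 pit4 -> P1=[6,6,3,3,4,3](0) P2=[5,4,4,2,0,3](1)
Move 2: P1 pit5 -> P1=[6,6,3,3,4,0](1) P2=[6,5,4,2,0,3](1)
Move 3: P2 pit3 -> P1=[6,6,3,3,4,0](1) P2=[6,5,4,0,1,4](1)
Move 4: P1 pit4 -> P1=[6,6,3,3,0,1](2) P2=[7,6,4,0,1,4](1)
Move 5: P2 pit1 -> P1=[7,6,3,3,0,1](2) P2=[7,0,5,1,2,5](2)
Move 6: P2 pit5 -> P1=[8,7,4,4,0,1](2) P2=[7,0,5,1,2,0](3)
Move 7: P2 pit4 -> P1=[8,7,4,4,0,1](2) P2=[7,0,5,1,0,1](4)
Move 8: P1 pit0 -> P1=[0,8,5,5,1,2](3) P2=[8,1,5,1,0,1](4)

Answer: 3 4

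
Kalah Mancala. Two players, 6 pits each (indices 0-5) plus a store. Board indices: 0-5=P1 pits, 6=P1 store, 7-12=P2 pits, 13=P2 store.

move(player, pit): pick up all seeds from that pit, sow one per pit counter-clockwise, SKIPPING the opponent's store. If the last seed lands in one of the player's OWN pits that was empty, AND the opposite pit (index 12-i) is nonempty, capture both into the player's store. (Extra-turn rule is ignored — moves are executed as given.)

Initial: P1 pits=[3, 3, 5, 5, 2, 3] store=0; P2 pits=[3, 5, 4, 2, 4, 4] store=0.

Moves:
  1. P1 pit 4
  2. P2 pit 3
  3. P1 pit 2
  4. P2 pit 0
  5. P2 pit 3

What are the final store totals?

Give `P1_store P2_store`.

Move 1: P1 pit4 -> P1=[3,3,5,5,0,4](1) P2=[3,5,4,2,4,4](0)
Move 2: P2 pit3 -> P1=[3,3,5,5,0,4](1) P2=[3,5,4,0,5,5](0)
Move 3: P1 pit2 -> P1=[3,3,0,6,1,5](2) P2=[4,5,4,0,5,5](0)
Move 4: P2 pit0 -> P1=[3,3,0,6,1,5](2) P2=[0,6,5,1,6,5](0)
Move 5: P2 pit3 -> P1=[3,3,0,6,1,5](2) P2=[0,6,5,0,7,5](0)

Answer: 2 0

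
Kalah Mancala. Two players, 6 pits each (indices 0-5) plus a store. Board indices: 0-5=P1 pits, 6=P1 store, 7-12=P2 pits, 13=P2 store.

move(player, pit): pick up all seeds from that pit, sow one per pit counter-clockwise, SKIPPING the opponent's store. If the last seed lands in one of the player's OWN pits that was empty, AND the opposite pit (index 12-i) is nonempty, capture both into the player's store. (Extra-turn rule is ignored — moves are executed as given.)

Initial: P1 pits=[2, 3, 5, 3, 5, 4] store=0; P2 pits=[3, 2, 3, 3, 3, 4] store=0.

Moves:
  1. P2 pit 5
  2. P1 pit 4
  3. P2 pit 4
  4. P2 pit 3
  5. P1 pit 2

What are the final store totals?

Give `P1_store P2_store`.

Answer: 2 3

Derivation:
Move 1: P2 pit5 -> P1=[3,4,6,3,5,4](0) P2=[3,2,3,3,3,0](1)
Move 2: P1 pit4 -> P1=[3,4,6,3,0,5](1) P2=[4,3,4,3,3,0](1)
Move 3: P2 pit4 -> P1=[4,4,6,3,0,5](1) P2=[4,3,4,3,0,1](2)
Move 4: P2 pit3 -> P1=[4,4,6,3,0,5](1) P2=[4,3,4,0,1,2](3)
Move 5: P1 pit2 -> P1=[4,4,0,4,1,6](2) P2=[5,4,4,0,1,2](3)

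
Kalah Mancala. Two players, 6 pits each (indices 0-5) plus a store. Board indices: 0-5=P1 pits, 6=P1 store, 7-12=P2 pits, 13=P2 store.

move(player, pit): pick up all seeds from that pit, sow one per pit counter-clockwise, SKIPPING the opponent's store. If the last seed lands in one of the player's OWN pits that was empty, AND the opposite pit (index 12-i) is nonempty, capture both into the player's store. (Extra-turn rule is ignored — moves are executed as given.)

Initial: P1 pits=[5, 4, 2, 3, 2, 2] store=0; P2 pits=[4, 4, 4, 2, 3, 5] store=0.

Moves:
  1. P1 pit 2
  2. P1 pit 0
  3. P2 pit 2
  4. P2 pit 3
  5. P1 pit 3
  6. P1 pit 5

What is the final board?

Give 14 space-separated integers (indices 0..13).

Answer: 0 5 1 0 5 0 2 6 6 1 0 5 7 2

Derivation:
Move 1: P1 pit2 -> P1=[5,4,0,4,3,2](0) P2=[4,4,4,2,3,5](0)
Move 2: P1 pit0 -> P1=[0,5,1,5,4,3](0) P2=[4,4,4,2,3,5](0)
Move 3: P2 pit2 -> P1=[0,5,1,5,4,3](0) P2=[4,4,0,3,4,6](1)
Move 4: P2 pit3 -> P1=[0,5,1,5,4,3](0) P2=[4,4,0,0,5,7](2)
Move 5: P1 pit3 -> P1=[0,5,1,0,5,4](1) P2=[5,5,0,0,5,7](2)
Move 6: P1 pit5 -> P1=[0,5,1,0,5,0](2) P2=[6,6,1,0,5,7](2)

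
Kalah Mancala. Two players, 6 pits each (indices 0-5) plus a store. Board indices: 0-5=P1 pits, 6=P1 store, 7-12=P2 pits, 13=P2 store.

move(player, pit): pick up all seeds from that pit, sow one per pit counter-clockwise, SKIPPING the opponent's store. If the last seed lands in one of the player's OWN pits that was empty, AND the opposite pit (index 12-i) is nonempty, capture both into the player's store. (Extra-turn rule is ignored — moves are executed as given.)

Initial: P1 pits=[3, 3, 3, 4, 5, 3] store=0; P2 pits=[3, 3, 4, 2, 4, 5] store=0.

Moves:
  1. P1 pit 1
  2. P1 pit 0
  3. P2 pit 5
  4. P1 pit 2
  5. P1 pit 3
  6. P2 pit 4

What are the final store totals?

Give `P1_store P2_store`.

Move 1: P1 pit1 -> P1=[3,0,4,5,6,3](0) P2=[3,3,4,2,4,5](0)
Move 2: P1 pit0 -> P1=[0,1,5,6,6,3](0) P2=[3,3,4,2,4,5](0)
Move 3: P2 pit5 -> P1=[1,2,6,7,6,3](0) P2=[3,3,4,2,4,0](1)
Move 4: P1 pit2 -> P1=[1,2,0,8,7,4](1) P2=[4,4,4,2,4,0](1)
Move 5: P1 pit3 -> P1=[1,2,0,0,8,5](2) P2=[5,5,5,3,5,0](1)
Move 6: P2 pit4 -> P1=[2,3,1,0,8,5](2) P2=[5,5,5,3,0,1](2)

Answer: 2 2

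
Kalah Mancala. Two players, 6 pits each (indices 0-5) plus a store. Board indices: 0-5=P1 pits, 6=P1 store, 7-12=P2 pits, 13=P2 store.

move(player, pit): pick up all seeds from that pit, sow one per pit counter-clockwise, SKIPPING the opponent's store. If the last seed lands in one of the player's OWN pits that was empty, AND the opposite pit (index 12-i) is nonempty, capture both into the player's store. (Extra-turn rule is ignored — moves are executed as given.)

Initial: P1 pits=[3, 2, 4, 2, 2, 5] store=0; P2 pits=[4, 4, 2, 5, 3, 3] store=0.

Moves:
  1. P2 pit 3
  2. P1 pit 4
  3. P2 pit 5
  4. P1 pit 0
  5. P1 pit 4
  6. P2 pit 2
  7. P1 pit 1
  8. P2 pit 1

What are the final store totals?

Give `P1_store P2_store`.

Move 1: P2 pit3 -> P1=[4,3,4,2,2,5](0) P2=[4,4,2,0,4,4](1)
Move 2: P1 pit4 -> P1=[4,3,4,2,0,6](1) P2=[4,4,2,0,4,4](1)
Move 3: P2 pit5 -> P1=[5,4,5,2,0,6](1) P2=[4,4,2,0,4,0](2)
Move 4: P1 pit0 -> P1=[0,5,6,3,1,7](1) P2=[4,4,2,0,4,0](2)
Move 5: P1 pit4 -> P1=[0,5,6,3,0,8](1) P2=[4,4,2,0,4,0](2)
Move 6: P2 pit2 -> P1=[0,5,6,3,0,8](1) P2=[4,4,0,1,5,0](2)
Move 7: P1 pit1 -> P1=[0,0,7,4,1,9](2) P2=[4,4,0,1,5,0](2)
Move 8: P2 pit1 -> P1=[0,0,7,4,1,9](2) P2=[4,0,1,2,6,1](2)

Answer: 2 2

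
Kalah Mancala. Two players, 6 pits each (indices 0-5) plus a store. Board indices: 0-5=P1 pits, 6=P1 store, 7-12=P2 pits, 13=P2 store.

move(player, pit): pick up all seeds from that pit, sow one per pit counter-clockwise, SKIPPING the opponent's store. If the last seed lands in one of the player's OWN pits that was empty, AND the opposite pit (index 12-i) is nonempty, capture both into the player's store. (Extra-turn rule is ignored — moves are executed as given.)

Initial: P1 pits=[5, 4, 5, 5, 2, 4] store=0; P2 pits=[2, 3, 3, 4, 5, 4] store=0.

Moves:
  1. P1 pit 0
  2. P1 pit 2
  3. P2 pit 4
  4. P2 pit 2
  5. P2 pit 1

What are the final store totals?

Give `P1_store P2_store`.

Answer: 1 1

Derivation:
Move 1: P1 pit0 -> P1=[0,5,6,6,3,5](0) P2=[2,3,3,4,5,4](0)
Move 2: P1 pit2 -> P1=[0,5,0,7,4,6](1) P2=[3,4,3,4,5,4](0)
Move 3: P2 pit4 -> P1=[1,6,1,7,4,6](1) P2=[3,4,3,4,0,5](1)
Move 4: P2 pit2 -> P1=[1,6,1,7,4,6](1) P2=[3,4,0,5,1,6](1)
Move 5: P2 pit1 -> P1=[1,6,1,7,4,6](1) P2=[3,0,1,6,2,7](1)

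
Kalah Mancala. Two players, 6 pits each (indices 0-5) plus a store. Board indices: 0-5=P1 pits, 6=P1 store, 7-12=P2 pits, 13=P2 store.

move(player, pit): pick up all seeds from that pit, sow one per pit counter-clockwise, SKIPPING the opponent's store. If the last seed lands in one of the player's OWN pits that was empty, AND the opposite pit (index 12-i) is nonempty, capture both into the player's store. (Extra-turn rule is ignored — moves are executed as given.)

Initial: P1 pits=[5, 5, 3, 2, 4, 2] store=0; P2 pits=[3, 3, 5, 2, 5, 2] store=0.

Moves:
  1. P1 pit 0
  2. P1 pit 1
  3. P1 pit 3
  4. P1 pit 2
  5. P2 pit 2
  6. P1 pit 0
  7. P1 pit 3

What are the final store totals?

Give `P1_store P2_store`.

Move 1: P1 pit0 -> P1=[0,6,4,3,5,3](0) P2=[3,3,5,2,5,2](0)
Move 2: P1 pit1 -> P1=[0,0,5,4,6,4](1) P2=[4,3,5,2,5,2](0)
Move 3: P1 pit3 -> P1=[0,0,5,0,7,5](2) P2=[5,3,5,2,5,2](0)
Move 4: P1 pit2 -> P1=[0,0,0,1,8,6](3) P2=[6,3,5,2,5,2](0)
Move 5: P2 pit2 -> P1=[1,0,0,1,8,6](3) P2=[6,3,0,3,6,3](1)
Move 6: P1 pit0 -> P1=[0,0,0,1,8,6](10) P2=[6,3,0,3,0,3](1)
Move 7: P1 pit3 -> P1=[0,0,0,0,9,6](10) P2=[6,3,0,3,0,3](1)

Answer: 10 1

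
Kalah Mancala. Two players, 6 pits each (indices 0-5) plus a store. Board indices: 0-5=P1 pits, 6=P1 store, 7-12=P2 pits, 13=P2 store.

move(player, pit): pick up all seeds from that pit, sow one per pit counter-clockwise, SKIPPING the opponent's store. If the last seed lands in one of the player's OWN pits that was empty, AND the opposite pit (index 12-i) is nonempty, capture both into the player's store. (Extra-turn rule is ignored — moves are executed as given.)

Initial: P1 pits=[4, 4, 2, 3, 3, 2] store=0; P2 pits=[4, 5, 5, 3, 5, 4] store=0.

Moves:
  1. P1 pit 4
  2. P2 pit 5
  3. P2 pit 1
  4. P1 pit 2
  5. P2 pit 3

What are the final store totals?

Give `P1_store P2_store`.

Move 1: P1 pit4 -> P1=[4,4,2,3,0,3](1) P2=[5,5,5,3,5,4](0)
Move 2: P2 pit5 -> P1=[5,5,3,3,0,3](1) P2=[5,5,5,3,5,0](1)
Move 3: P2 pit1 -> P1=[5,5,3,3,0,3](1) P2=[5,0,6,4,6,1](2)
Move 4: P1 pit2 -> P1=[5,5,0,4,1,4](1) P2=[5,0,6,4,6,1](2)
Move 5: P2 pit3 -> P1=[6,5,0,4,1,4](1) P2=[5,0,6,0,7,2](3)

Answer: 1 3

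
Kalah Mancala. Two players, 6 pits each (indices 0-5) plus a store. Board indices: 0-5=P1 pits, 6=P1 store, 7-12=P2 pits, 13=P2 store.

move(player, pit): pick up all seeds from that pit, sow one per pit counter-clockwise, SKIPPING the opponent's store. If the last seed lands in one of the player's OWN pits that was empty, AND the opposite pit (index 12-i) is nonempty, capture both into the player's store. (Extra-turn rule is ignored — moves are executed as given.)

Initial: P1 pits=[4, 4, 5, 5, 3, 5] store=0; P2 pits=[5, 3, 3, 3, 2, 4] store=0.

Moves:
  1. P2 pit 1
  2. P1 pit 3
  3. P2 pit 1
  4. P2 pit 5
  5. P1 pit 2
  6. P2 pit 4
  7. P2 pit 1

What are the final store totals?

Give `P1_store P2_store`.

Move 1: P2 pit1 -> P1=[4,4,5,5,3,5](0) P2=[5,0,4,4,3,4](0)
Move 2: P1 pit3 -> P1=[4,4,5,0,4,6](1) P2=[6,1,4,4,3,4](0)
Move 3: P2 pit1 -> P1=[4,4,5,0,4,6](1) P2=[6,0,5,4,3,4](0)
Move 4: P2 pit5 -> P1=[5,5,6,0,4,6](1) P2=[6,0,5,4,3,0](1)
Move 5: P1 pit2 -> P1=[5,5,0,1,5,7](2) P2=[7,1,5,4,3,0](1)
Move 6: P2 pit4 -> P1=[6,5,0,1,5,7](2) P2=[7,1,5,4,0,1](2)
Move 7: P2 pit1 -> P1=[6,5,0,1,5,7](2) P2=[7,0,6,4,0,1](2)

Answer: 2 2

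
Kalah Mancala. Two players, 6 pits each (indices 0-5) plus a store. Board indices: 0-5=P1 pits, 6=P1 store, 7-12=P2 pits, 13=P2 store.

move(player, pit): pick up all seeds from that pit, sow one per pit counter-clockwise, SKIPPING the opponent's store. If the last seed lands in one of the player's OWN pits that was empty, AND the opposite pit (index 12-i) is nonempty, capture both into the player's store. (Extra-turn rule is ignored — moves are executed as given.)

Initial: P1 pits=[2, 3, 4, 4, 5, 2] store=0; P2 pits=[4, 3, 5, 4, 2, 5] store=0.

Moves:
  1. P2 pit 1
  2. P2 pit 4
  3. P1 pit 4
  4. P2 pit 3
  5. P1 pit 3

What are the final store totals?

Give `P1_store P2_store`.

Answer: 2 2

Derivation:
Move 1: P2 pit1 -> P1=[2,3,4,4,5,2](0) P2=[4,0,6,5,3,5](0)
Move 2: P2 pit4 -> P1=[3,3,4,4,5,2](0) P2=[4,0,6,5,0,6](1)
Move 3: P1 pit4 -> P1=[3,3,4,4,0,3](1) P2=[5,1,7,5,0,6](1)
Move 4: P2 pit3 -> P1=[4,4,4,4,0,3](1) P2=[5,1,7,0,1,7](2)
Move 5: P1 pit3 -> P1=[4,4,4,0,1,4](2) P2=[6,1,7,0,1,7](2)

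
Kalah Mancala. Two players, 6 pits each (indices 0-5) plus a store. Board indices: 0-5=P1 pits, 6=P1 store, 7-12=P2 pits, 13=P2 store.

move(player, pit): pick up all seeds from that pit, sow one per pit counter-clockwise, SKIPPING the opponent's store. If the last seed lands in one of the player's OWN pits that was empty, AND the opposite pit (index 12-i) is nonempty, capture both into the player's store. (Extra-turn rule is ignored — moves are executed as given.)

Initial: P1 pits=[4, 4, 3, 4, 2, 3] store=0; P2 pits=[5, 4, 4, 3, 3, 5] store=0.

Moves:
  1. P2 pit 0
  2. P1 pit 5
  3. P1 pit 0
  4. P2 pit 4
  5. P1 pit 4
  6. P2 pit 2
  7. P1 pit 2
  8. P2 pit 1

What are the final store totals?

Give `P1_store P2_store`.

Answer: 3 3

Derivation:
Move 1: P2 pit0 -> P1=[4,4,3,4,2,3](0) P2=[0,5,5,4,4,6](0)
Move 2: P1 pit5 -> P1=[4,4,3,4,2,0](1) P2=[1,6,5,4,4,6](0)
Move 3: P1 pit0 -> P1=[0,5,4,5,3,0](1) P2=[1,6,5,4,4,6](0)
Move 4: P2 pit4 -> P1=[1,6,4,5,3,0](1) P2=[1,6,5,4,0,7](1)
Move 5: P1 pit4 -> P1=[1,6,4,5,0,1](2) P2=[2,6,5,4,0,7](1)
Move 6: P2 pit2 -> P1=[2,6,4,5,0,1](2) P2=[2,6,0,5,1,8](2)
Move 7: P1 pit2 -> P1=[2,6,0,6,1,2](3) P2=[2,6,0,5,1,8](2)
Move 8: P2 pit1 -> P1=[3,6,0,6,1,2](3) P2=[2,0,1,6,2,9](3)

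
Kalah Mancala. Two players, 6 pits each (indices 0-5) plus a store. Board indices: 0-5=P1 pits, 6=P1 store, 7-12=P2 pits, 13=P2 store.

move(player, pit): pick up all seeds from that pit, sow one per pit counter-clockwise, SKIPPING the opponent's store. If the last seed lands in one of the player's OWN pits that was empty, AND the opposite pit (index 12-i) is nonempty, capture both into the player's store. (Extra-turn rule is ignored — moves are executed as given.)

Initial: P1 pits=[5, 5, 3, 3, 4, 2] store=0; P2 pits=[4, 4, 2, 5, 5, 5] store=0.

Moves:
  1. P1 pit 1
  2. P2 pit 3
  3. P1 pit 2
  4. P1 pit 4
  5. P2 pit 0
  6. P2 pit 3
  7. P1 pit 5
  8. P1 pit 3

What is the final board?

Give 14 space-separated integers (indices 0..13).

Move 1: P1 pit1 -> P1=[5,0,4,4,5,3](1) P2=[4,4,2,5,5,5](0)
Move 2: P2 pit3 -> P1=[6,1,4,4,5,3](1) P2=[4,4,2,0,6,6](1)
Move 3: P1 pit2 -> P1=[6,1,0,5,6,4](2) P2=[4,4,2,0,6,6](1)
Move 4: P1 pit4 -> P1=[6,1,0,5,0,5](3) P2=[5,5,3,1,6,6](1)
Move 5: P2 pit0 -> P1=[6,1,0,5,0,5](3) P2=[0,6,4,2,7,7](1)
Move 6: P2 pit3 -> P1=[6,1,0,5,0,5](3) P2=[0,6,4,0,8,8](1)
Move 7: P1 pit5 -> P1=[6,1,0,5,0,0](4) P2=[1,7,5,1,8,8](1)
Move 8: P1 pit3 -> P1=[6,1,0,0,1,1](5) P2=[2,8,5,1,8,8](1)

Answer: 6 1 0 0 1 1 5 2 8 5 1 8 8 1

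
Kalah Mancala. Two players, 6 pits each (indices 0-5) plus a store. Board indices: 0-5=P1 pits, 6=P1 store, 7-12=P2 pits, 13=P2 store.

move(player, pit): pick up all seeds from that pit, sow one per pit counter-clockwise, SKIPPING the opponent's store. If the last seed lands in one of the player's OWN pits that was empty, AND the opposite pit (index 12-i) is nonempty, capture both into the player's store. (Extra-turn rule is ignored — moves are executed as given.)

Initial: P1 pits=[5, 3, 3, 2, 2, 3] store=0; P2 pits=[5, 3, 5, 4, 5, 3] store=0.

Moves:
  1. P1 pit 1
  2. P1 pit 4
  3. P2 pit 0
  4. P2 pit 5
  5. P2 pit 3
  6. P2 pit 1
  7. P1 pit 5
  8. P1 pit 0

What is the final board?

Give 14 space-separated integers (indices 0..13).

Answer: 0 3 6 4 1 1 3 2 1 8 1 8 2 3

Derivation:
Move 1: P1 pit1 -> P1=[5,0,4,3,3,3](0) P2=[5,3,5,4,5,3](0)
Move 2: P1 pit4 -> P1=[5,0,4,3,0,4](1) P2=[6,3,5,4,5,3](0)
Move 3: P2 pit0 -> P1=[5,0,4,3,0,4](1) P2=[0,4,6,5,6,4](1)
Move 4: P2 pit5 -> P1=[6,1,5,3,0,4](1) P2=[0,4,6,5,6,0](2)
Move 5: P2 pit3 -> P1=[7,2,5,3,0,4](1) P2=[0,4,6,0,7,1](3)
Move 6: P2 pit1 -> P1=[7,2,5,3,0,4](1) P2=[0,0,7,1,8,2](3)
Move 7: P1 pit5 -> P1=[7,2,5,3,0,0](2) P2=[1,1,8,1,8,2](3)
Move 8: P1 pit0 -> P1=[0,3,6,4,1,1](3) P2=[2,1,8,1,8,2](3)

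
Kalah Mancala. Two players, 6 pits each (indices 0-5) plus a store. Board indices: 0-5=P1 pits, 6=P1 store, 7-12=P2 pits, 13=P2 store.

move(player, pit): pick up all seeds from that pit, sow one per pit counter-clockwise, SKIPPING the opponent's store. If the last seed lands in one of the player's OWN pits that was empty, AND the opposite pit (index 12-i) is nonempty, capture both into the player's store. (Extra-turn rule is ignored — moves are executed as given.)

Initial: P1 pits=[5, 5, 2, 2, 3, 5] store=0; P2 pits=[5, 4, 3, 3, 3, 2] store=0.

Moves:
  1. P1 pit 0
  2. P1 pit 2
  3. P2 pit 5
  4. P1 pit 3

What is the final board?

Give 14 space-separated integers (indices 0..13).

Move 1: P1 pit0 -> P1=[0,6,3,3,4,6](0) P2=[5,4,3,3,3,2](0)
Move 2: P1 pit2 -> P1=[0,6,0,4,5,7](0) P2=[5,4,3,3,3,2](0)
Move 3: P2 pit5 -> P1=[1,6,0,4,5,7](0) P2=[5,4,3,3,3,0](1)
Move 4: P1 pit3 -> P1=[1,6,0,0,6,8](1) P2=[6,4,3,3,3,0](1)

Answer: 1 6 0 0 6 8 1 6 4 3 3 3 0 1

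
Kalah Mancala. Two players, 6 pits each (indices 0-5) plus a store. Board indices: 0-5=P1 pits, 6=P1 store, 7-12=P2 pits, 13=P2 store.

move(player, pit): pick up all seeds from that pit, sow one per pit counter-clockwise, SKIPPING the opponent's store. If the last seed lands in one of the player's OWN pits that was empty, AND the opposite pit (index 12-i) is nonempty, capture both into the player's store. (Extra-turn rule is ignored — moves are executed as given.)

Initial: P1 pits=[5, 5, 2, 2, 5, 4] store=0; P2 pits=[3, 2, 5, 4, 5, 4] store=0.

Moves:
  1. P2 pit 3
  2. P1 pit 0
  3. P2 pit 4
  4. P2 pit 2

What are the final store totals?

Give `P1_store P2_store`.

Answer: 1 3

Derivation:
Move 1: P2 pit3 -> P1=[6,5,2,2,5,4](0) P2=[3,2,5,0,6,5](1)
Move 2: P1 pit0 -> P1=[0,6,3,3,6,5](1) P2=[3,2,5,0,6,5](1)
Move 3: P2 pit4 -> P1=[1,7,4,4,6,5](1) P2=[3,2,5,0,0,6](2)
Move 4: P2 pit2 -> P1=[2,7,4,4,6,5](1) P2=[3,2,0,1,1,7](3)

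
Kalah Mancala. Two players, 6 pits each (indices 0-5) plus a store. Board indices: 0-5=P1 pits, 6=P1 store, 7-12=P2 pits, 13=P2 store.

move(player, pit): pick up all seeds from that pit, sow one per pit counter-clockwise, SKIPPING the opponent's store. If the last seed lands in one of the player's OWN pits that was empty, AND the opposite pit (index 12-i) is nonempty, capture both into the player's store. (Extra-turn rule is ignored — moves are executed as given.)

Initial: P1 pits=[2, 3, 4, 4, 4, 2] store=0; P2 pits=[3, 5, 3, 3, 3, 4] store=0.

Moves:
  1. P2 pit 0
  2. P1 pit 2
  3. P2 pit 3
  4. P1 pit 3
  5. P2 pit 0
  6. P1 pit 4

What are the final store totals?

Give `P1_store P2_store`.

Answer: 3 1

Derivation:
Move 1: P2 pit0 -> P1=[2,3,4,4,4,2](0) P2=[0,6,4,4,3,4](0)
Move 2: P1 pit2 -> P1=[2,3,0,5,5,3](1) P2=[0,6,4,4,3,4](0)
Move 3: P2 pit3 -> P1=[3,3,0,5,5,3](1) P2=[0,6,4,0,4,5](1)
Move 4: P1 pit3 -> P1=[3,3,0,0,6,4](2) P2=[1,7,4,0,4,5](1)
Move 5: P2 pit0 -> P1=[3,3,0,0,6,4](2) P2=[0,8,4,0,4,5](1)
Move 6: P1 pit4 -> P1=[3,3,0,0,0,5](3) P2=[1,9,5,1,4,5](1)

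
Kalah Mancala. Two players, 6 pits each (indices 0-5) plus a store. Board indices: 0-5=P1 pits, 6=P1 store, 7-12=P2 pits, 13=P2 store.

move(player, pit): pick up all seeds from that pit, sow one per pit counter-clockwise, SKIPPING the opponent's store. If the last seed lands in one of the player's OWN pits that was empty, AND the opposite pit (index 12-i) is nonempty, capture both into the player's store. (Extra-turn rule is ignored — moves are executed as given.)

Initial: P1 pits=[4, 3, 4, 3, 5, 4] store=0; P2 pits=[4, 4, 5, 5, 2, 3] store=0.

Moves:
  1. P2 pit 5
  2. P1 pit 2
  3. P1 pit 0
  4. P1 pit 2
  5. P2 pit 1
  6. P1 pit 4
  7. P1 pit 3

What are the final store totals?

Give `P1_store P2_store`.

Move 1: P2 pit5 -> P1=[5,4,4,3,5,4](0) P2=[4,4,5,5,2,0](1)
Move 2: P1 pit2 -> P1=[5,4,0,4,6,5](1) P2=[4,4,5,5,2,0](1)
Move 3: P1 pit0 -> P1=[0,5,1,5,7,6](1) P2=[4,4,5,5,2,0](1)
Move 4: P1 pit2 -> P1=[0,5,0,6,7,6](1) P2=[4,4,5,5,2,0](1)
Move 5: P2 pit1 -> P1=[0,5,0,6,7,6](1) P2=[4,0,6,6,3,1](1)
Move 6: P1 pit4 -> P1=[0,5,0,6,0,7](2) P2=[5,1,7,7,4,1](1)
Move 7: P1 pit3 -> P1=[0,5,0,0,1,8](3) P2=[6,2,8,7,4,1](1)

Answer: 3 1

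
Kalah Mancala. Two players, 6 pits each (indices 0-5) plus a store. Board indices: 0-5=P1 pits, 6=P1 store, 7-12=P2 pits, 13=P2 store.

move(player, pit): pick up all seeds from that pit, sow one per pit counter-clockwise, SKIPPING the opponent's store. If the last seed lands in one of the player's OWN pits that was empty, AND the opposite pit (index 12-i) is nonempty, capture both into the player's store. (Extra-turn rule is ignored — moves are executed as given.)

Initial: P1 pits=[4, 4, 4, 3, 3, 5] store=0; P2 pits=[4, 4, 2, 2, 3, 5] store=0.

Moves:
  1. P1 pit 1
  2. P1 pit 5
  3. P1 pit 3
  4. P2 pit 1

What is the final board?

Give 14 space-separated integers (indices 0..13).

Move 1: P1 pit1 -> P1=[4,0,5,4,4,6](0) P2=[4,4,2,2,3,5](0)
Move 2: P1 pit5 -> P1=[4,0,5,4,4,0](1) P2=[5,5,3,3,4,5](0)
Move 3: P1 pit3 -> P1=[4,0,5,0,5,1](2) P2=[6,5,3,3,4,5](0)
Move 4: P2 pit1 -> P1=[4,0,5,0,5,1](2) P2=[6,0,4,4,5,6](1)

Answer: 4 0 5 0 5 1 2 6 0 4 4 5 6 1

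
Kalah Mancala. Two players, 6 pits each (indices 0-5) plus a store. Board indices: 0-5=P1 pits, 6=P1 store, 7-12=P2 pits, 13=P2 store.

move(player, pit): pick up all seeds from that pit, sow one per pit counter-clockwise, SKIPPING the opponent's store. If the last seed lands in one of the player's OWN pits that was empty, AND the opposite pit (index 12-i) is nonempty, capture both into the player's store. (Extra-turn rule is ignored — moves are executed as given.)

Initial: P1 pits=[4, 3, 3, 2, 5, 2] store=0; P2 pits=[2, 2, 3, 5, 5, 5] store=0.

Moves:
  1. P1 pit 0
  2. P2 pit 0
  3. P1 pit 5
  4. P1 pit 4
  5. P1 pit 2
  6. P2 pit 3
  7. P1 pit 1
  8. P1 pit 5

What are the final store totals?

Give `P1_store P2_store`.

Move 1: P1 pit0 -> P1=[0,4,4,3,6,2](0) P2=[2,2,3,5,5,5](0)
Move 2: P2 pit0 -> P1=[0,4,4,3,6,2](0) P2=[0,3,4,5,5,5](0)
Move 3: P1 pit5 -> P1=[0,4,4,3,6,0](1) P2=[1,3,4,5,5,5](0)
Move 4: P1 pit4 -> P1=[0,4,4,3,0,1](2) P2=[2,4,5,6,5,5](0)
Move 5: P1 pit2 -> P1=[0,4,0,4,1,2](3) P2=[2,4,5,6,5,5](0)
Move 6: P2 pit3 -> P1=[1,5,1,4,1,2](3) P2=[2,4,5,0,6,6](1)
Move 7: P1 pit1 -> P1=[1,0,2,5,2,3](4) P2=[2,4,5,0,6,6](1)
Move 8: P1 pit5 -> P1=[1,0,2,5,2,0](5) P2=[3,5,5,0,6,6](1)

Answer: 5 1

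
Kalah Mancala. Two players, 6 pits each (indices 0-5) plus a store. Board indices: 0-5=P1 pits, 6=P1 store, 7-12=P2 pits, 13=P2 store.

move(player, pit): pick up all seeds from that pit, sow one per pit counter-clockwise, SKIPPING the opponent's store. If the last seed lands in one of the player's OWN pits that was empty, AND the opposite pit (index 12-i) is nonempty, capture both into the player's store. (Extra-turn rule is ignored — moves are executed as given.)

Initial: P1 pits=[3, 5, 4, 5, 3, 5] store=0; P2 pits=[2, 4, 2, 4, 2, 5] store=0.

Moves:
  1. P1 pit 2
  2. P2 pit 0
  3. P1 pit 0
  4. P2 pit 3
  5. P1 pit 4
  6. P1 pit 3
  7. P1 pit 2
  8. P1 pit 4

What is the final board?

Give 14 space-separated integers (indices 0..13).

Answer: 1 6 0 0 0 9 8 2 7 0 1 3 6 1

Derivation:
Move 1: P1 pit2 -> P1=[3,5,0,6,4,6](1) P2=[2,4,2,4,2,5](0)
Move 2: P2 pit0 -> P1=[3,5,0,6,4,6](1) P2=[0,5,3,4,2,5](0)
Move 3: P1 pit0 -> P1=[0,6,1,7,4,6](1) P2=[0,5,3,4,2,5](0)
Move 4: P2 pit3 -> P1=[1,6,1,7,4,6](1) P2=[0,5,3,0,3,6](1)
Move 5: P1 pit4 -> P1=[1,6,1,7,0,7](2) P2=[1,6,3,0,3,6](1)
Move 6: P1 pit3 -> P1=[1,6,1,0,1,8](3) P2=[2,7,4,1,3,6](1)
Move 7: P1 pit2 -> P1=[1,6,0,0,1,8](8) P2=[2,7,0,1,3,6](1)
Move 8: P1 pit4 -> P1=[1,6,0,0,0,9](8) P2=[2,7,0,1,3,6](1)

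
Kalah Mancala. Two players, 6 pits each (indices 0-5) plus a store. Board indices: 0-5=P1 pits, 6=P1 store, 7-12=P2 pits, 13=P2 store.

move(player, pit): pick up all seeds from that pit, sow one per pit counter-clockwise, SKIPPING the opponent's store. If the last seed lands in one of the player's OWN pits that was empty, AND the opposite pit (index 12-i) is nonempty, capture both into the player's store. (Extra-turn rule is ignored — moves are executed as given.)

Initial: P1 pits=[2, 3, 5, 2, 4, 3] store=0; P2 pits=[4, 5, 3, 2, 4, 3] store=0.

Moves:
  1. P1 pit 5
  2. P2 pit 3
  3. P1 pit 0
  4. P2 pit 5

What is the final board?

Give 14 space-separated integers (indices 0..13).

Answer: 1 5 7 2 4 0 1 5 6 3 0 5 0 1

Derivation:
Move 1: P1 pit5 -> P1=[2,3,5,2,4,0](1) P2=[5,6,3,2,4,3](0)
Move 2: P2 pit3 -> P1=[2,3,5,2,4,0](1) P2=[5,6,3,0,5,4](0)
Move 3: P1 pit0 -> P1=[0,4,6,2,4,0](1) P2=[5,6,3,0,5,4](0)
Move 4: P2 pit5 -> P1=[1,5,7,2,4,0](1) P2=[5,6,3,0,5,0](1)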